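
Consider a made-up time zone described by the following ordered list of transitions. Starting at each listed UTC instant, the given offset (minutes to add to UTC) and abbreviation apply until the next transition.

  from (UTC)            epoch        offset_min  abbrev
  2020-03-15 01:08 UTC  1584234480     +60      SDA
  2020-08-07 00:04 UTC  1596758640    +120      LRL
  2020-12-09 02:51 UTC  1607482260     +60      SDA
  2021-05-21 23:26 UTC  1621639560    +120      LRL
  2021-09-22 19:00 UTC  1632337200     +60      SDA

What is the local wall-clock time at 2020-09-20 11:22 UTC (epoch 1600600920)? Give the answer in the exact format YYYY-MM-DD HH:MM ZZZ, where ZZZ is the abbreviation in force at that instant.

2020-09-20 13:22 LRL

Query: 2020-09-20 11:22 UTC
Rule 2/5 (LRL, +02:00): 2020-08-07 00:04 UTC ≤ query < 2020-12-09 02:51 UTC
11·60 + 22 + 120 = 802 min
802 = 0·1440 + 802; 802 = 13·60 + 22 → 13:22, same day
→ 2020-09-20 13:22 LRL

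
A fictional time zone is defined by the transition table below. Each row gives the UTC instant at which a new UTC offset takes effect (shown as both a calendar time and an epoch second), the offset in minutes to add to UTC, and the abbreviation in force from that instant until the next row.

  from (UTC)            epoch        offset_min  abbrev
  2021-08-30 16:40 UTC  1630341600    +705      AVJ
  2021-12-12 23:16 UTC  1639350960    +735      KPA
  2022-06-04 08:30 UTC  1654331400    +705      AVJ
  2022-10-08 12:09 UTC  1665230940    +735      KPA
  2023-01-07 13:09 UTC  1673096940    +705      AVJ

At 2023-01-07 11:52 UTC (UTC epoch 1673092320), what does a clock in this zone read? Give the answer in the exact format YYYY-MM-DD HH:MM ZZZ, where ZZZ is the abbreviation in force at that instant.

Query: 2023-01-07 11:52 UTC
Rule 4/5 (KPA, +12:15): 2022-10-08 12:09 UTC ≤ query < 2023-01-07 13:09 UTC
11·60 + 52 + 735 = 1447 min
1447 = 1·1440 + 7; 7 = 0·60 + 7 → 00:07, 2023-01-07 + 1 day = 2023-01-08
→ 2023-01-08 00:07 KPA

2023-01-08 00:07 KPA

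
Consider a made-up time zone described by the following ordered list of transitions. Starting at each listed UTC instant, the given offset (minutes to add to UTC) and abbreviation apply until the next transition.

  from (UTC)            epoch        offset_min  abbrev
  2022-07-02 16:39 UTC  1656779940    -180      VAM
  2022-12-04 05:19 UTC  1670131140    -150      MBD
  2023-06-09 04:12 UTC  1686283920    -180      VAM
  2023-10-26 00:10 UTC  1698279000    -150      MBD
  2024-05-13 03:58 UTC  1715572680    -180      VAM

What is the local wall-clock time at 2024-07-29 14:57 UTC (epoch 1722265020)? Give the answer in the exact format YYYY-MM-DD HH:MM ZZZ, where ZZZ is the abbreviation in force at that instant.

2024-07-29 11:57 VAM

Query: 2024-07-29 14:57 UTC
Rule 5/5 (VAM, -03:00): 2024-05-13 03:58 UTC ≤ query < +∞
14·60 + 57 - 180 = 717 min
717 = 0·1440 + 717; 717 = 11·60 + 57 → 11:57, same day
→ 2024-07-29 11:57 VAM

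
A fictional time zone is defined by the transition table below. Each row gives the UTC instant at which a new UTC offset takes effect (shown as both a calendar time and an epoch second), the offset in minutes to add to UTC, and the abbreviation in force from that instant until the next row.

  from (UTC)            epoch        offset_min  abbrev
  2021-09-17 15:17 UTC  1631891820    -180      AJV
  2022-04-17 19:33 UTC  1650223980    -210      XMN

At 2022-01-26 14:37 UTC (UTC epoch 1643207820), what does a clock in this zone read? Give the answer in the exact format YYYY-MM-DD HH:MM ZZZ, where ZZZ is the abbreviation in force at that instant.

2022-01-26 11:37 AJV

Query: 2022-01-26 14:37 UTC
Rule 1/2 (AJV, -03:00): 2021-09-17 15:17 UTC ≤ query < 2022-04-17 19:33 UTC
14·60 + 37 - 180 = 697 min
697 = 0·1440 + 697; 697 = 11·60 + 37 → 11:37, same day
→ 2022-01-26 11:37 AJV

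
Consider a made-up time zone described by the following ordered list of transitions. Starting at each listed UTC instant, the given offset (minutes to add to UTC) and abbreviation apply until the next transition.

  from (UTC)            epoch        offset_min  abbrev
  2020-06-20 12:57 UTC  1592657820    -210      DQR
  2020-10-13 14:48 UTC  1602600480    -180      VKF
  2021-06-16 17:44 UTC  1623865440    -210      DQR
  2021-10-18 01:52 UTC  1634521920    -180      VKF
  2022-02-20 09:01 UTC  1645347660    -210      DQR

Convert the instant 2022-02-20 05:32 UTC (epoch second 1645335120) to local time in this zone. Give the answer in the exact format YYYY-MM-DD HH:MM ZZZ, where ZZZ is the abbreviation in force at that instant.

Query: 2022-02-20 05:32 UTC
Rule 4/5 (VKF, -03:00): 2021-10-18 01:52 UTC ≤ query < 2022-02-20 09:01 UTC
5·60 + 32 - 180 = 152 min
152 = 0·1440 + 152; 152 = 2·60 + 32 → 02:32, same day
→ 2022-02-20 02:32 VKF

2022-02-20 02:32 VKF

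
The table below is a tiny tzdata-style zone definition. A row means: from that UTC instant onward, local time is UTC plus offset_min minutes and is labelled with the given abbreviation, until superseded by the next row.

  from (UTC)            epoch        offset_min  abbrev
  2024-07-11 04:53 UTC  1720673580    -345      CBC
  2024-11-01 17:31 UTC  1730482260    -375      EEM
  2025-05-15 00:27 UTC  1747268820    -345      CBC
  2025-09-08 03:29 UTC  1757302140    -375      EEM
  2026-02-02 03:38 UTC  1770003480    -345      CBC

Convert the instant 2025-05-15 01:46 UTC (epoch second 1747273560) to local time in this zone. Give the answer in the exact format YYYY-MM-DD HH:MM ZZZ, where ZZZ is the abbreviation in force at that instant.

Query: 2025-05-15 01:46 UTC
Rule 3/5 (CBC, -05:45): 2025-05-15 00:27 UTC ≤ query < 2025-09-08 03:29 UTC
1·60 + 46 - 345 = -239 min
-239 = -1·1440 + 1201; 1201 = 20·60 + 1 → 20:01, 2025-05-15 - 1 day = 2025-05-14
→ 2025-05-14 20:01 CBC

2025-05-14 20:01 CBC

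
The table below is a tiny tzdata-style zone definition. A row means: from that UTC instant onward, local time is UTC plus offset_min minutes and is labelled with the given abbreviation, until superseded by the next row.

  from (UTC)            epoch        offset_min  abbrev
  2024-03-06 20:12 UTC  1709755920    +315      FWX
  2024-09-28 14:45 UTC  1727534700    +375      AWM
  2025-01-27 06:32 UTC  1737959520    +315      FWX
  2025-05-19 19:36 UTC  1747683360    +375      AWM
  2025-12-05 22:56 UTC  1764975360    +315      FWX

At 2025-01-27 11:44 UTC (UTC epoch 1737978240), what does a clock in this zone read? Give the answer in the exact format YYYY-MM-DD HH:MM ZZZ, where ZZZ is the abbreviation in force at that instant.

Query: 2025-01-27 11:44 UTC
Rule 3/5 (FWX, +05:15): 2025-01-27 06:32 UTC ≤ query < 2025-05-19 19:36 UTC
11·60 + 44 + 315 = 1019 min
1019 = 0·1440 + 1019; 1019 = 16·60 + 59 → 16:59, same day
→ 2025-01-27 16:59 FWX

2025-01-27 16:59 FWX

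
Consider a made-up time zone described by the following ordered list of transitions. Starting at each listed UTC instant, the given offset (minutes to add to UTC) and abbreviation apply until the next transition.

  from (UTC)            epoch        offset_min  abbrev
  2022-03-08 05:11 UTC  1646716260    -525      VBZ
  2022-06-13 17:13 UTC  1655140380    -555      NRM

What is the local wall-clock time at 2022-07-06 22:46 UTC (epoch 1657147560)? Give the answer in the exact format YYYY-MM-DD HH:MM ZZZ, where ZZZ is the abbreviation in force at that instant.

2022-07-06 13:31 NRM

Query: 2022-07-06 22:46 UTC
Rule 2/2 (NRM, -09:15): 2022-06-13 17:13 UTC ≤ query < +∞
22·60 + 46 - 555 = 811 min
811 = 0·1440 + 811; 811 = 13·60 + 31 → 13:31, same day
→ 2022-07-06 13:31 NRM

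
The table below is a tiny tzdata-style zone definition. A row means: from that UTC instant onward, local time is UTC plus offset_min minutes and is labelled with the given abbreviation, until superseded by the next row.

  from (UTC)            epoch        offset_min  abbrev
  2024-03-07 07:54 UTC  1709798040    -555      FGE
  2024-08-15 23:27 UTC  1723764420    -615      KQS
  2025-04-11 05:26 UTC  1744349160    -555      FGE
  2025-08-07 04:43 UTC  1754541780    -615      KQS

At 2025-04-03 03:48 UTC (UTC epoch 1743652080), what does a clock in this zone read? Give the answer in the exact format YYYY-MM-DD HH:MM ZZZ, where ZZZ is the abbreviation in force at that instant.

2025-04-02 17:33 KQS

Query: 2025-04-03 03:48 UTC
Rule 2/4 (KQS, -10:15): 2024-08-15 23:27 UTC ≤ query < 2025-04-11 05:26 UTC
3·60 + 48 - 615 = -387 min
-387 = -1·1440 + 1053; 1053 = 17·60 + 33 → 17:33, 2025-04-03 - 1 day = 2025-04-02
→ 2025-04-02 17:33 KQS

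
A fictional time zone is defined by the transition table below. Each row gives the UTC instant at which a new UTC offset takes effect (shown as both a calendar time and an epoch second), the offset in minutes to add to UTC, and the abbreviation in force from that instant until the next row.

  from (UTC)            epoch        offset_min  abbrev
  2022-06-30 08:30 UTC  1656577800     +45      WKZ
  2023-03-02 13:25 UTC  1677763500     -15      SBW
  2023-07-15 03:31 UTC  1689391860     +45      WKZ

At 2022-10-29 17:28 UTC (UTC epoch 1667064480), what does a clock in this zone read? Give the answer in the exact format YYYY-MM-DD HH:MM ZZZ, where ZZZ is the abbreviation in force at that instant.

2022-10-29 18:13 WKZ

Query: 2022-10-29 17:28 UTC
Rule 1/3 (WKZ, +00:45): 2022-06-30 08:30 UTC ≤ query < 2023-03-02 13:25 UTC
17·60 + 28 + 45 = 1093 min
1093 = 0·1440 + 1093; 1093 = 18·60 + 13 → 18:13, same day
→ 2022-10-29 18:13 WKZ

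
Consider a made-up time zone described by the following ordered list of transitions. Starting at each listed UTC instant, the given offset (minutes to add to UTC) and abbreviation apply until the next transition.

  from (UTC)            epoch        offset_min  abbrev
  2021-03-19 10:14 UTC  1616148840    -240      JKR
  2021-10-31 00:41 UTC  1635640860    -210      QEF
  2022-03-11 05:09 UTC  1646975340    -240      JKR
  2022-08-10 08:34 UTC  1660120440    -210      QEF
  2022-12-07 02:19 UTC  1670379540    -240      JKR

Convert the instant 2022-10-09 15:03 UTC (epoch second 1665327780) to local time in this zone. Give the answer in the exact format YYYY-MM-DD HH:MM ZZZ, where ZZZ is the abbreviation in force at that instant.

Query: 2022-10-09 15:03 UTC
Rule 4/5 (QEF, -03:30): 2022-08-10 08:34 UTC ≤ query < 2022-12-07 02:19 UTC
15·60 + 3 - 210 = 693 min
693 = 0·1440 + 693; 693 = 11·60 + 33 → 11:33, same day
→ 2022-10-09 11:33 QEF

2022-10-09 11:33 QEF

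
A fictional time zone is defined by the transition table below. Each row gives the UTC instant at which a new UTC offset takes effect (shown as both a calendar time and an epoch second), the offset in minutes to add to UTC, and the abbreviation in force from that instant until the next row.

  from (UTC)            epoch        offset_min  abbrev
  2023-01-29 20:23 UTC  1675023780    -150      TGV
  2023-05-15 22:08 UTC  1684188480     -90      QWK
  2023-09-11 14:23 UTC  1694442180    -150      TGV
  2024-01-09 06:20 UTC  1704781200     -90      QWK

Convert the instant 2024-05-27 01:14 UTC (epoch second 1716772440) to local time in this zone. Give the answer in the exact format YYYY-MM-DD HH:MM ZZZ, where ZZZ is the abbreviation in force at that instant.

Query: 2024-05-27 01:14 UTC
Rule 4/4 (QWK, -01:30): 2024-01-09 06:20 UTC ≤ query < +∞
1·60 + 14 - 90 = -16 min
-16 = -1·1440 + 1424; 1424 = 23·60 + 44 → 23:44, 2024-05-27 - 1 day = 2024-05-26
→ 2024-05-26 23:44 QWK

2024-05-26 23:44 QWK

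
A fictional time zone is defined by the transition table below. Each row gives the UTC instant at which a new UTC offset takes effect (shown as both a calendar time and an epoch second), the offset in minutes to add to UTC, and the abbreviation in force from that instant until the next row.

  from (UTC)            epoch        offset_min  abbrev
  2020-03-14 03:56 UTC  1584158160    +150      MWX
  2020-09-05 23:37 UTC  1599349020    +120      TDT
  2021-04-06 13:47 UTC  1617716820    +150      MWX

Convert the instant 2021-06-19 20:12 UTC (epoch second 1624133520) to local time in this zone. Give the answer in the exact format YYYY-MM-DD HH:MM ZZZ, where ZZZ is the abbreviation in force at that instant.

Query: 2021-06-19 20:12 UTC
Rule 3/3 (MWX, +02:30): 2021-04-06 13:47 UTC ≤ query < +∞
20·60 + 12 + 150 = 1362 min
1362 = 0·1440 + 1362; 1362 = 22·60 + 42 → 22:42, same day
→ 2021-06-19 22:42 MWX

2021-06-19 22:42 MWX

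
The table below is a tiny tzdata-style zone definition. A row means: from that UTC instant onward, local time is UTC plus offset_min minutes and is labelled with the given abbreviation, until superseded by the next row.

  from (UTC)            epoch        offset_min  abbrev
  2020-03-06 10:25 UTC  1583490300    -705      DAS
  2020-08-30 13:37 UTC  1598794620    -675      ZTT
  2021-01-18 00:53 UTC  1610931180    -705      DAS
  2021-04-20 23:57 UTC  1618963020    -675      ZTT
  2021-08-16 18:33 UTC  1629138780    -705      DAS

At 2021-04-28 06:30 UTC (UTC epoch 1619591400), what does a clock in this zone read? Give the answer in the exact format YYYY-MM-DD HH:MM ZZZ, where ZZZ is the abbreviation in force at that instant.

2021-04-27 19:15 ZTT

Query: 2021-04-28 06:30 UTC
Rule 4/5 (ZTT, -11:15): 2021-04-20 23:57 UTC ≤ query < 2021-08-16 18:33 UTC
6·60 + 30 - 675 = -285 min
-285 = -1·1440 + 1155; 1155 = 19·60 + 15 → 19:15, 2021-04-28 - 1 day = 2021-04-27
→ 2021-04-27 19:15 ZTT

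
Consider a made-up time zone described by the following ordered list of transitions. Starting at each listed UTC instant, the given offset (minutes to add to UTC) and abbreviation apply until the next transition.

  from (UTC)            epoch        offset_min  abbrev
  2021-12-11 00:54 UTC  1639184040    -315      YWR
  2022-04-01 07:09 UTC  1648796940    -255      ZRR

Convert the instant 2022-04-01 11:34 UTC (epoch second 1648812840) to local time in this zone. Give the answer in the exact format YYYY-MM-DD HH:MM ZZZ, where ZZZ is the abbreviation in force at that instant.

Query: 2022-04-01 11:34 UTC
Rule 2/2 (ZRR, -04:15): 2022-04-01 07:09 UTC ≤ query < +∞
11·60 + 34 - 255 = 439 min
439 = 0·1440 + 439; 439 = 7·60 + 19 → 07:19, same day
→ 2022-04-01 07:19 ZRR

2022-04-01 07:19 ZRR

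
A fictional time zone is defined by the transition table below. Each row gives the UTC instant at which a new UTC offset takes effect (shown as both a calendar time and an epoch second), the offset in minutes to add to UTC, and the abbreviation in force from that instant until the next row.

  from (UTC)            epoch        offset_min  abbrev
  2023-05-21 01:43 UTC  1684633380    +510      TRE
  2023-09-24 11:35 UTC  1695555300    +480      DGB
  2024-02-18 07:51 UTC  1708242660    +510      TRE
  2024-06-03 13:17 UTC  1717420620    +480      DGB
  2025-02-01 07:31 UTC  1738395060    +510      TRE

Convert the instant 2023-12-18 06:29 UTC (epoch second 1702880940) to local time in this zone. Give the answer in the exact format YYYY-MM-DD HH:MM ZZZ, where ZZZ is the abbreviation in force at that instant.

Query: 2023-12-18 06:29 UTC
Rule 2/5 (DGB, +08:00): 2023-09-24 11:35 UTC ≤ query < 2024-02-18 07:51 UTC
6·60 + 29 + 480 = 869 min
869 = 0·1440 + 869; 869 = 14·60 + 29 → 14:29, same day
→ 2023-12-18 14:29 DGB

2023-12-18 14:29 DGB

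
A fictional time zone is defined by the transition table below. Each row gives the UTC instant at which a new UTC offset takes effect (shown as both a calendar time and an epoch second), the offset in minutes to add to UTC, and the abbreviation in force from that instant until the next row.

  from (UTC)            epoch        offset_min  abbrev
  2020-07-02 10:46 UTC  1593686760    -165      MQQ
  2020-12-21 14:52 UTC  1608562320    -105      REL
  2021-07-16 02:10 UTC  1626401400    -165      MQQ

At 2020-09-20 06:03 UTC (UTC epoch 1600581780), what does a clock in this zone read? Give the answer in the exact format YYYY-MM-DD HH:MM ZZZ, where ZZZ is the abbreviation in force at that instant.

Query: 2020-09-20 06:03 UTC
Rule 1/3 (MQQ, -02:45): 2020-07-02 10:46 UTC ≤ query < 2020-12-21 14:52 UTC
6·60 + 3 - 165 = 198 min
198 = 0·1440 + 198; 198 = 3·60 + 18 → 03:18, same day
→ 2020-09-20 03:18 MQQ

2020-09-20 03:18 MQQ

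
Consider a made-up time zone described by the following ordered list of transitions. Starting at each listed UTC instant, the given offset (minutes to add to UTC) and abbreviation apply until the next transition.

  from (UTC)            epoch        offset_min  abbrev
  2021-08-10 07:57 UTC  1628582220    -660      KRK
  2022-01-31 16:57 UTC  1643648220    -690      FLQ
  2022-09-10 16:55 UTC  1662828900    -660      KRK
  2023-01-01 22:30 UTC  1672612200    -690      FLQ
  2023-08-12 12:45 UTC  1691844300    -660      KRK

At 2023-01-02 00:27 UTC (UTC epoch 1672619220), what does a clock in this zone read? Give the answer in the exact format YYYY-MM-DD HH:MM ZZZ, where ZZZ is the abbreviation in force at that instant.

Query: 2023-01-02 00:27 UTC
Rule 4/5 (FLQ, -11:30): 2023-01-01 22:30 UTC ≤ query < 2023-08-12 12:45 UTC
0·60 + 27 - 690 = -663 min
-663 = -1·1440 + 777; 777 = 12·60 + 57 → 12:57, 2023-01-02 - 1 day = 2023-01-01
→ 2023-01-01 12:57 FLQ

2023-01-01 12:57 FLQ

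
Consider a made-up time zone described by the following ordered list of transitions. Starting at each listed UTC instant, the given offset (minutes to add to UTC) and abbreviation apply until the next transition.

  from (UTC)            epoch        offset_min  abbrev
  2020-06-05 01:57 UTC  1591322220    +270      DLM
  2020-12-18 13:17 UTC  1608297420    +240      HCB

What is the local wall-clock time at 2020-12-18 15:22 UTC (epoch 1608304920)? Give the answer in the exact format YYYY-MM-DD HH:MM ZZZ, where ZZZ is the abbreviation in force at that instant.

Query: 2020-12-18 15:22 UTC
Rule 2/2 (HCB, +04:00): 2020-12-18 13:17 UTC ≤ query < +∞
15·60 + 22 + 240 = 1162 min
1162 = 0·1440 + 1162; 1162 = 19·60 + 22 → 19:22, same day
→ 2020-12-18 19:22 HCB

2020-12-18 19:22 HCB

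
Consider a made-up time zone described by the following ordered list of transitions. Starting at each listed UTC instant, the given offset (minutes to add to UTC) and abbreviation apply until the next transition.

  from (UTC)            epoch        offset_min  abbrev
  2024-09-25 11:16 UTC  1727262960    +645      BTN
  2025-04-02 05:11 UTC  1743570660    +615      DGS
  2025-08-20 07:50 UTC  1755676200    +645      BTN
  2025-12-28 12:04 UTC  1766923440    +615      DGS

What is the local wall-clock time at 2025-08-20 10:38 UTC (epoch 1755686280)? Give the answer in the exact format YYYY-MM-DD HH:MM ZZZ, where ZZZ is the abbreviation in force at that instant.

Query: 2025-08-20 10:38 UTC
Rule 3/4 (BTN, +10:45): 2025-08-20 07:50 UTC ≤ query < 2025-12-28 12:04 UTC
10·60 + 38 + 645 = 1283 min
1283 = 0·1440 + 1283; 1283 = 21·60 + 23 → 21:23, same day
→ 2025-08-20 21:23 BTN

2025-08-20 21:23 BTN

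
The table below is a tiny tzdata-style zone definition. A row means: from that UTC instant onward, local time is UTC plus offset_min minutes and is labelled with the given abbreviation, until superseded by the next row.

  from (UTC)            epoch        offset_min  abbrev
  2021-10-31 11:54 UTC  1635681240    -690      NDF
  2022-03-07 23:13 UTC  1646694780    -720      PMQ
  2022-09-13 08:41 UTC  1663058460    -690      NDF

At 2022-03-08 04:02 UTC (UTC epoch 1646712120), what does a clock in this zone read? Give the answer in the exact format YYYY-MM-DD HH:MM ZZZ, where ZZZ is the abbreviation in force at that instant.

2022-03-07 16:02 PMQ

Query: 2022-03-08 04:02 UTC
Rule 2/3 (PMQ, -12:00): 2022-03-07 23:13 UTC ≤ query < 2022-09-13 08:41 UTC
4·60 + 2 - 720 = -478 min
-478 = -1·1440 + 962; 962 = 16·60 + 2 → 16:02, 2022-03-08 - 1 day = 2022-03-07
→ 2022-03-07 16:02 PMQ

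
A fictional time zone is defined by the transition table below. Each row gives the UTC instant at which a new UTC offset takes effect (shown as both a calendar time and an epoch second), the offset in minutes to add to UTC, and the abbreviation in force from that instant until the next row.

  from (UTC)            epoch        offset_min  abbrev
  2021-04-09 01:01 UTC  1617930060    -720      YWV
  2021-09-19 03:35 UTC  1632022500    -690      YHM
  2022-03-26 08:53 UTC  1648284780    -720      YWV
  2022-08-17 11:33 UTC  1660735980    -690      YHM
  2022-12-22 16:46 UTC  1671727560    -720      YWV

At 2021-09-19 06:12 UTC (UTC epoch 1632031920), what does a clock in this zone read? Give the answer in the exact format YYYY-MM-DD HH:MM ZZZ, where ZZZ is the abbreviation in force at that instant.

2021-09-18 18:42 YHM

Query: 2021-09-19 06:12 UTC
Rule 2/5 (YHM, -11:30): 2021-09-19 03:35 UTC ≤ query < 2022-03-26 08:53 UTC
6·60 + 12 - 690 = -318 min
-318 = -1·1440 + 1122; 1122 = 18·60 + 42 → 18:42, 2021-09-19 - 1 day = 2021-09-18
→ 2021-09-18 18:42 YHM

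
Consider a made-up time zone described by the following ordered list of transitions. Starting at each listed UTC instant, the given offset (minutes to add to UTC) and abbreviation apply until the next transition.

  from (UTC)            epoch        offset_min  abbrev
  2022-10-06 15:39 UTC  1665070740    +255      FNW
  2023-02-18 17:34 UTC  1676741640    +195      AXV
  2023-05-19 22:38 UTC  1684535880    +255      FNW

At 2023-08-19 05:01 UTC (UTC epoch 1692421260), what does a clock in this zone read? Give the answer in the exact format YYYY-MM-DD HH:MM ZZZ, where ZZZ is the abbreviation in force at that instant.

2023-08-19 09:16 FNW

Query: 2023-08-19 05:01 UTC
Rule 3/3 (FNW, +04:15): 2023-05-19 22:38 UTC ≤ query < +∞
5·60 + 1 + 255 = 556 min
556 = 0·1440 + 556; 556 = 9·60 + 16 → 09:16, same day
→ 2023-08-19 09:16 FNW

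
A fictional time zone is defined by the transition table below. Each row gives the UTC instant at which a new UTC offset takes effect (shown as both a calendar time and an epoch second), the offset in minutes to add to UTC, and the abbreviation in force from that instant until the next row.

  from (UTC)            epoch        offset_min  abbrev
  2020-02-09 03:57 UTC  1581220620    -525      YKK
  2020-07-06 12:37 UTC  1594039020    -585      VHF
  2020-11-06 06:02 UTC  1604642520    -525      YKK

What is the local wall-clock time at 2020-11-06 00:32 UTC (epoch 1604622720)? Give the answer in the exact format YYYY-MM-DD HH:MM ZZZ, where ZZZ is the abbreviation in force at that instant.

Query: 2020-11-06 00:32 UTC
Rule 2/3 (VHF, -09:45): 2020-07-06 12:37 UTC ≤ query < 2020-11-06 06:02 UTC
0·60 + 32 - 585 = -553 min
-553 = -1·1440 + 887; 887 = 14·60 + 47 → 14:47, 2020-11-06 - 1 day = 2020-11-05
→ 2020-11-05 14:47 VHF

2020-11-05 14:47 VHF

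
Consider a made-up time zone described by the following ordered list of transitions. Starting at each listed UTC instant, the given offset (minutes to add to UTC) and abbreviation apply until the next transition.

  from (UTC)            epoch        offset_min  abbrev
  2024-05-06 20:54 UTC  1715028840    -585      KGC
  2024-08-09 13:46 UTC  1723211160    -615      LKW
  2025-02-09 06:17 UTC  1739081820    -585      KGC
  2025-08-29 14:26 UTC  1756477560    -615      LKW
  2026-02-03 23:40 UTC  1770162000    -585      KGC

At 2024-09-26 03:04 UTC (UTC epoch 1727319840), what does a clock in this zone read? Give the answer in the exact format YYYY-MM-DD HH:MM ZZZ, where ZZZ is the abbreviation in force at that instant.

Query: 2024-09-26 03:04 UTC
Rule 2/5 (LKW, -10:15): 2024-08-09 13:46 UTC ≤ query < 2025-02-09 06:17 UTC
3·60 + 4 - 615 = -431 min
-431 = -1·1440 + 1009; 1009 = 16·60 + 49 → 16:49, 2024-09-26 - 1 day = 2024-09-25
→ 2024-09-25 16:49 LKW

2024-09-25 16:49 LKW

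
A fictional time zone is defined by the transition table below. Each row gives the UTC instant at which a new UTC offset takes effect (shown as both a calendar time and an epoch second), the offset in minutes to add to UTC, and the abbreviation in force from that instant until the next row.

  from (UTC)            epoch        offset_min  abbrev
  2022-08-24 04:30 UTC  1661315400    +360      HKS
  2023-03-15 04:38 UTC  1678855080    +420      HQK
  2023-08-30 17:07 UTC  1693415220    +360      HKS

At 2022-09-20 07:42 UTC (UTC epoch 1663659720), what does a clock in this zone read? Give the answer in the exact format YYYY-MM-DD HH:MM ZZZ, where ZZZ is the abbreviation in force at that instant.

Query: 2022-09-20 07:42 UTC
Rule 1/3 (HKS, +06:00): 2022-08-24 04:30 UTC ≤ query < 2023-03-15 04:38 UTC
7·60 + 42 + 360 = 822 min
822 = 0·1440 + 822; 822 = 13·60 + 42 → 13:42, same day
→ 2022-09-20 13:42 HKS

2022-09-20 13:42 HKS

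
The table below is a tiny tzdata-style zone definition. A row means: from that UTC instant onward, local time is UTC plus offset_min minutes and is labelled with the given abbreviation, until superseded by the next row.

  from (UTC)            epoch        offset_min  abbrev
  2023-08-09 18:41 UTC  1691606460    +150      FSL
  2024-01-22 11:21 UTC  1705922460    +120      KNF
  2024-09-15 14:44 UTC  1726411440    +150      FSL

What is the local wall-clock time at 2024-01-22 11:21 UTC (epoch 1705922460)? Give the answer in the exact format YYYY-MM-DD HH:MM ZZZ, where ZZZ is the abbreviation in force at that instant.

2024-01-22 13:21 KNF

Query: 2024-01-22 11:21 UTC
Rule 2/3 (KNF, +02:00): 2024-01-22 11:21 UTC ≤ query < 2024-09-15 14:44 UTC
11·60 + 21 + 120 = 801 min
801 = 0·1440 + 801; 801 = 13·60 + 21 → 13:21, same day
→ 2024-01-22 13:21 KNF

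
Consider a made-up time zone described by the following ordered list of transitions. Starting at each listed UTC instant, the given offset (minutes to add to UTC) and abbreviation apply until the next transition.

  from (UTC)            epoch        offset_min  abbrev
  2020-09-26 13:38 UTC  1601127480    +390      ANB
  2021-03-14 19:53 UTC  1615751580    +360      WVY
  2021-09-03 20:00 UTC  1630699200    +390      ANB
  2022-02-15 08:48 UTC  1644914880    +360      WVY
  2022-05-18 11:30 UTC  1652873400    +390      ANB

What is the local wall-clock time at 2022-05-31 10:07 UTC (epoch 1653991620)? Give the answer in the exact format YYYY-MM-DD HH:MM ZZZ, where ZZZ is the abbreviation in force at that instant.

Query: 2022-05-31 10:07 UTC
Rule 5/5 (ANB, +06:30): 2022-05-18 11:30 UTC ≤ query < +∞
10·60 + 7 + 390 = 997 min
997 = 0·1440 + 997; 997 = 16·60 + 37 → 16:37, same day
→ 2022-05-31 16:37 ANB

2022-05-31 16:37 ANB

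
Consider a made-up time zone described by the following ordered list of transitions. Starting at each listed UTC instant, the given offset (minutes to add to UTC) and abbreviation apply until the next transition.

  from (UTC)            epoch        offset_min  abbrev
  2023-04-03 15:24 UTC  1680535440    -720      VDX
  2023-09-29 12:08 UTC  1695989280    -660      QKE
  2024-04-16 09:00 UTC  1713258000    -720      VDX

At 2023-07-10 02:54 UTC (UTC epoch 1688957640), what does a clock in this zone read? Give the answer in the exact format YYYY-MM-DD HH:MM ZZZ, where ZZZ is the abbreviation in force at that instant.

2023-07-09 14:54 VDX

Query: 2023-07-10 02:54 UTC
Rule 1/3 (VDX, -12:00): 2023-04-03 15:24 UTC ≤ query < 2023-09-29 12:08 UTC
2·60 + 54 - 720 = -546 min
-546 = -1·1440 + 894; 894 = 14·60 + 54 → 14:54, 2023-07-10 - 1 day = 2023-07-09
→ 2023-07-09 14:54 VDX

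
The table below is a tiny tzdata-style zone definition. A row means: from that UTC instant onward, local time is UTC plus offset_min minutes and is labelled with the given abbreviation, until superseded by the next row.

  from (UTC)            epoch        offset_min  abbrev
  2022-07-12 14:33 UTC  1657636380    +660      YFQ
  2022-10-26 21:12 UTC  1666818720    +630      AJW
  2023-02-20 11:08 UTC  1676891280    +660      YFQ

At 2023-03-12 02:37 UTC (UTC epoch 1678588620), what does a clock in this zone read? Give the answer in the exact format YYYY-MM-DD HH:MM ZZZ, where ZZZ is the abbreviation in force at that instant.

2023-03-12 13:37 YFQ

Query: 2023-03-12 02:37 UTC
Rule 3/3 (YFQ, +11:00): 2023-02-20 11:08 UTC ≤ query < +∞
2·60 + 37 + 660 = 817 min
817 = 0·1440 + 817; 817 = 13·60 + 37 → 13:37, same day
→ 2023-03-12 13:37 YFQ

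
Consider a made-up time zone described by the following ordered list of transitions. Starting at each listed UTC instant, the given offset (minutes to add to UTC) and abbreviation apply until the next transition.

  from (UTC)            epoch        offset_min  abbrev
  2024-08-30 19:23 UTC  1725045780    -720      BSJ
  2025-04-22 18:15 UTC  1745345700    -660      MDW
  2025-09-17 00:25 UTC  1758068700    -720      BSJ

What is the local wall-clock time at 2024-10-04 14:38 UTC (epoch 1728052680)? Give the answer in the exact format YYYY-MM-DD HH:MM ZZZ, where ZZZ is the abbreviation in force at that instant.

2024-10-04 02:38 BSJ

Query: 2024-10-04 14:38 UTC
Rule 1/3 (BSJ, -12:00): 2024-08-30 19:23 UTC ≤ query < 2025-04-22 18:15 UTC
14·60 + 38 - 720 = 158 min
158 = 0·1440 + 158; 158 = 2·60 + 38 → 02:38, same day
→ 2024-10-04 02:38 BSJ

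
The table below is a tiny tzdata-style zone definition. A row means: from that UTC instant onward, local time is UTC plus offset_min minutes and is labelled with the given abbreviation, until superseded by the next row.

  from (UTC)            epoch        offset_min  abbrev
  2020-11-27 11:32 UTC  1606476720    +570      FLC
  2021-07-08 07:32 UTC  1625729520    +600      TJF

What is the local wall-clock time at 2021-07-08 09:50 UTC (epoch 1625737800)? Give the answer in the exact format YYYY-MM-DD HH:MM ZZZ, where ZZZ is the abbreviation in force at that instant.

2021-07-08 19:50 TJF

Query: 2021-07-08 09:50 UTC
Rule 2/2 (TJF, +10:00): 2021-07-08 07:32 UTC ≤ query < +∞
9·60 + 50 + 600 = 1190 min
1190 = 0·1440 + 1190; 1190 = 19·60 + 50 → 19:50, same day
→ 2021-07-08 19:50 TJF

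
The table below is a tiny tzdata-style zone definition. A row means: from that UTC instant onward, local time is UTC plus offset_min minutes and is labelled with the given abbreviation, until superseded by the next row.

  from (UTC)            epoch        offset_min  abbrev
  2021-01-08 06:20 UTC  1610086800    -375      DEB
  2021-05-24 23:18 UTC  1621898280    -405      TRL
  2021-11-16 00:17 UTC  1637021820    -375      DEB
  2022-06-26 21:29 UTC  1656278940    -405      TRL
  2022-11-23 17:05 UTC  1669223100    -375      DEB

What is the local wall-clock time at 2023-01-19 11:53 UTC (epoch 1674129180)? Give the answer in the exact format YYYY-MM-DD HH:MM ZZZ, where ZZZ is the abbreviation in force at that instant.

Query: 2023-01-19 11:53 UTC
Rule 5/5 (DEB, -06:15): 2022-11-23 17:05 UTC ≤ query < +∞
11·60 + 53 - 375 = 338 min
338 = 0·1440 + 338; 338 = 5·60 + 38 → 05:38, same day
→ 2023-01-19 05:38 DEB

2023-01-19 05:38 DEB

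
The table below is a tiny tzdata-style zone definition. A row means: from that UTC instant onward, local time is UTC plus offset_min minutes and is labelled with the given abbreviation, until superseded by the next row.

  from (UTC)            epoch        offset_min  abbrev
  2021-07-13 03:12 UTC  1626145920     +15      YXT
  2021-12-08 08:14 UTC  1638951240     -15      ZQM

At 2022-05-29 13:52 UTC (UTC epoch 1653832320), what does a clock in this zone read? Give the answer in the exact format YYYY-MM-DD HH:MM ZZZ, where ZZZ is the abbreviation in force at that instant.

Query: 2022-05-29 13:52 UTC
Rule 2/2 (ZQM, -00:15): 2021-12-08 08:14 UTC ≤ query < +∞
13·60 + 52 - 15 = 817 min
817 = 0·1440 + 817; 817 = 13·60 + 37 → 13:37, same day
→ 2022-05-29 13:37 ZQM

2022-05-29 13:37 ZQM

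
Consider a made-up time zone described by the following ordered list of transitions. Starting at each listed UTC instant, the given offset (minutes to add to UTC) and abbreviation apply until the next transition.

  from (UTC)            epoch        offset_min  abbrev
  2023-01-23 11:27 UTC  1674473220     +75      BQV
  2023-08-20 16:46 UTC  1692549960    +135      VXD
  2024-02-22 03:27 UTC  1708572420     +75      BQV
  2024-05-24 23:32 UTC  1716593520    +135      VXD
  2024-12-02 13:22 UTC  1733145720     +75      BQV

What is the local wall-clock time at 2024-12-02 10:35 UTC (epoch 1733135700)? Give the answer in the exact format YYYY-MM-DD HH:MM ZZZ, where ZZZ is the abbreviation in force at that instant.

2024-12-02 12:50 VXD

Query: 2024-12-02 10:35 UTC
Rule 4/5 (VXD, +02:15): 2024-05-24 23:32 UTC ≤ query < 2024-12-02 13:22 UTC
10·60 + 35 + 135 = 770 min
770 = 0·1440 + 770; 770 = 12·60 + 50 → 12:50, same day
→ 2024-12-02 12:50 VXD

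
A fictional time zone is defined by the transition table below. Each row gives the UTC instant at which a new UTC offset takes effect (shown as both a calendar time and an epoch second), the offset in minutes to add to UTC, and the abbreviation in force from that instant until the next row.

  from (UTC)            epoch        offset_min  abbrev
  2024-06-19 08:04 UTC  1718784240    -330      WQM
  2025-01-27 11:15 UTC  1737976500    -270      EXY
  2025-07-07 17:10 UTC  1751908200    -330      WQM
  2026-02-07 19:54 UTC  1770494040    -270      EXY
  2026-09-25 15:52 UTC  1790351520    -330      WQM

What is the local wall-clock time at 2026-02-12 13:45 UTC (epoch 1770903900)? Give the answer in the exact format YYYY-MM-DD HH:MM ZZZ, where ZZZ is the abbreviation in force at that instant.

2026-02-12 09:15 EXY

Query: 2026-02-12 13:45 UTC
Rule 4/5 (EXY, -04:30): 2026-02-07 19:54 UTC ≤ query < 2026-09-25 15:52 UTC
13·60 + 45 - 270 = 555 min
555 = 0·1440 + 555; 555 = 9·60 + 15 → 09:15, same day
→ 2026-02-12 09:15 EXY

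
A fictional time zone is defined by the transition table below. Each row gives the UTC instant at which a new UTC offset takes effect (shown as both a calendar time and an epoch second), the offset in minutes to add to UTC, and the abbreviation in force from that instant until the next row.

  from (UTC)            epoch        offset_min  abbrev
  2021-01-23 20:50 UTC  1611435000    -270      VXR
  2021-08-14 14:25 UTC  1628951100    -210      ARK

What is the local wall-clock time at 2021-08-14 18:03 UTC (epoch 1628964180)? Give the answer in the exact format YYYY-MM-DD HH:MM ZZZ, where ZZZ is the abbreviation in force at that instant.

Query: 2021-08-14 18:03 UTC
Rule 2/2 (ARK, -03:30): 2021-08-14 14:25 UTC ≤ query < +∞
18·60 + 3 - 210 = 873 min
873 = 0·1440 + 873; 873 = 14·60 + 33 → 14:33, same day
→ 2021-08-14 14:33 ARK

2021-08-14 14:33 ARK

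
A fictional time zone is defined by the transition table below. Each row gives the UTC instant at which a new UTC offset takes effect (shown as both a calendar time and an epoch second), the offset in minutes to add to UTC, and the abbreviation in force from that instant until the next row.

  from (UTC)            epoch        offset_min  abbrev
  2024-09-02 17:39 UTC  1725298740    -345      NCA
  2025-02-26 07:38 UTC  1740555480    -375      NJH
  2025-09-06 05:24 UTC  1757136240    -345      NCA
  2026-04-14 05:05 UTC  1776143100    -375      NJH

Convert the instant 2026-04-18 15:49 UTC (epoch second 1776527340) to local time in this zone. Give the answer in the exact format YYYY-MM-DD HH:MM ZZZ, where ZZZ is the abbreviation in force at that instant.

2026-04-18 09:34 NJH

Query: 2026-04-18 15:49 UTC
Rule 4/4 (NJH, -06:15): 2026-04-14 05:05 UTC ≤ query < +∞
15·60 + 49 - 375 = 574 min
574 = 0·1440 + 574; 574 = 9·60 + 34 → 09:34, same day
→ 2026-04-18 09:34 NJH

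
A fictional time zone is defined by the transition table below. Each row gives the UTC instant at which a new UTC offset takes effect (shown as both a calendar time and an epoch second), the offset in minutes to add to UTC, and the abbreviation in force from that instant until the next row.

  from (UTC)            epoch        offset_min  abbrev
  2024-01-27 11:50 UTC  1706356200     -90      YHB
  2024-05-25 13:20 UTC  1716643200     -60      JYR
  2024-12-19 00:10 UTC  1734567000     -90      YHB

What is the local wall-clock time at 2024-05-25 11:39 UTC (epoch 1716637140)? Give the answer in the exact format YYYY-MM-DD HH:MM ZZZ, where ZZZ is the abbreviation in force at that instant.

2024-05-25 10:09 YHB

Query: 2024-05-25 11:39 UTC
Rule 1/3 (YHB, -01:30): 2024-01-27 11:50 UTC ≤ query < 2024-05-25 13:20 UTC
11·60 + 39 - 90 = 609 min
609 = 0·1440 + 609; 609 = 10·60 + 9 → 10:09, same day
→ 2024-05-25 10:09 YHB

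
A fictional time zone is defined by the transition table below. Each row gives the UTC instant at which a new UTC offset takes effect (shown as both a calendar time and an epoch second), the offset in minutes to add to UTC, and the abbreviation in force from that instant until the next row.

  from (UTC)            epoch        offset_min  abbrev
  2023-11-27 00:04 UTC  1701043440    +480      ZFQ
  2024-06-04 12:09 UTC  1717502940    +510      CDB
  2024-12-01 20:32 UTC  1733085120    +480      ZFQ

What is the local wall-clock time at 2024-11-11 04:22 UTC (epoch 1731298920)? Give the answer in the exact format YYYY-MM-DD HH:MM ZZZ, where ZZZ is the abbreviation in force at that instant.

2024-11-11 12:52 CDB

Query: 2024-11-11 04:22 UTC
Rule 2/3 (CDB, +08:30): 2024-06-04 12:09 UTC ≤ query < 2024-12-01 20:32 UTC
4·60 + 22 + 510 = 772 min
772 = 0·1440 + 772; 772 = 12·60 + 52 → 12:52, same day
→ 2024-11-11 12:52 CDB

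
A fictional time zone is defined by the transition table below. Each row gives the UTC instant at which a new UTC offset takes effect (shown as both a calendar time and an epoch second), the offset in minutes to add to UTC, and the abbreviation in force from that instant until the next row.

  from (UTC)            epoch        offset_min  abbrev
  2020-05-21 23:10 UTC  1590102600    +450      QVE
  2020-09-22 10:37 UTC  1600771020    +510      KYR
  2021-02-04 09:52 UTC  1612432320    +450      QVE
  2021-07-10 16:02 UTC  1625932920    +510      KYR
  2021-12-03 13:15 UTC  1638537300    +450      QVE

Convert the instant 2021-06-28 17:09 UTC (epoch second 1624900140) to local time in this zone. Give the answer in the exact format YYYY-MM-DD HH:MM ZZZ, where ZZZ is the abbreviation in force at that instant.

2021-06-29 00:39 QVE

Query: 2021-06-28 17:09 UTC
Rule 3/5 (QVE, +07:30): 2021-02-04 09:52 UTC ≤ query < 2021-07-10 16:02 UTC
17·60 + 9 + 450 = 1479 min
1479 = 1·1440 + 39; 39 = 0·60 + 39 → 00:39, 2021-06-28 + 1 day = 2021-06-29
→ 2021-06-29 00:39 QVE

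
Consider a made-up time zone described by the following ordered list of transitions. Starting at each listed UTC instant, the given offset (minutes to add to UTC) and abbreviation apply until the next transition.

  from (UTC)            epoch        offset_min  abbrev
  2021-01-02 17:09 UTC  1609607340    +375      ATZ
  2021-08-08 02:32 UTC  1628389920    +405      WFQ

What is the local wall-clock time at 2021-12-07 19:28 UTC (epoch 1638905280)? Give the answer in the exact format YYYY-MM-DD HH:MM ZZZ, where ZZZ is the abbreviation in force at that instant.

2021-12-08 02:13 WFQ

Query: 2021-12-07 19:28 UTC
Rule 2/2 (WFQ, +06:45): 2021-08-08 02:32 UTC ≤ query < +∞
19·60 + 28 + 405 = 1573 min
1573 = 1·1440 + 133; 133 = 2·60 + 13 → 02:13, 2021-12-07 + 1 day = 2021-12-08
→ 2021-12-08 02:13 WFQ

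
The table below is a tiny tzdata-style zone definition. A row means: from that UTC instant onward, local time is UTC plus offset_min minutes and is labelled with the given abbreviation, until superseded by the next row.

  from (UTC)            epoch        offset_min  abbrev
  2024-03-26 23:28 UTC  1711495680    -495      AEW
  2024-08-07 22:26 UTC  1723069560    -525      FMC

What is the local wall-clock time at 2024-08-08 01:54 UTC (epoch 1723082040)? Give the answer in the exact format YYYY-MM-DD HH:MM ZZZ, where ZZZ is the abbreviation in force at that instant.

Query: 2024-08-08 01:54 UTC
Rule 2/2 (FMC, -08:45): 2024-08-07 22:26 UTC ≤ query < +∞
1·60 + 54 - 525 = -411 min
-411 = -1·1440 + 1029; 1029 = 17·60 + 9 → 17:09, 2024-08-08 - 1 day = 2024-08-07
→ 2024-08-07 17:09 FMC

2024-08-07 17:09 FMC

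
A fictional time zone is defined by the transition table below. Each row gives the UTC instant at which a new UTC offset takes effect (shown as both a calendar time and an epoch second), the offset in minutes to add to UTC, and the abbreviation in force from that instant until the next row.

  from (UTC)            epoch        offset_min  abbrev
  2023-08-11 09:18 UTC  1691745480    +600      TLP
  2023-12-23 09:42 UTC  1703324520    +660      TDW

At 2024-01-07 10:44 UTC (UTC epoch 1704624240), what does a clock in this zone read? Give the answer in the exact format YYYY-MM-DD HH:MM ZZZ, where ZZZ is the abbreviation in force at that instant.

2024-01-07 21:44 TDW

Query: 2024-01-07 10:44 UTC
Rule 2/2 (TDW, +11:00): 2023-12-23 09:42 UTC ≤ query < +∞
10·60 + 44 + 660 = 1304 min
1304 = 0·1440 + 1304; 1304 = 21·60 + 44 → 21:44, same day
→ 2024-01-07 21:44 TDW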